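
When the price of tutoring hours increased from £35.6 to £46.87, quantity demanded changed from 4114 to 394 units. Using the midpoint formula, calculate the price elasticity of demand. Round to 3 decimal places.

-6.039

%ΔQ = (394 − 4114)/[(4114 + 394)/2] = -3720/2254 ≈ -1.6504.
%ΔP = (46.87 − 35.6)/[(35.6 + 46.87)/2] = 11.27/41.235 ≈ 0.2733.
Arc elasticity E = %ΔQ/%ΔP ≈ -1.6504/0.2733 ≈ -6.039.
|E| > 1: demand is elastic over this range.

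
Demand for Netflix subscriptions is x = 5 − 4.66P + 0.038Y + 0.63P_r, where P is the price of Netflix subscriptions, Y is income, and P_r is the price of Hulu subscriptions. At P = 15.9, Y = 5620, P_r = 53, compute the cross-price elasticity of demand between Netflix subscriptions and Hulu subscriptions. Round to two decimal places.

0.19

Evaluating quantity at (P, Y, P_r) gives x = 5 − 4.66(15.9) + 0.038(5620) + 0.63(53) = 5 − 74.094 + 213.56 + 33.39 = 177.856.
∂x/∂P_r = +0.63, so E_xy = 0.63·(53/177.856) ≈ 0.19.
E_xy > 0: the goods are substitutes.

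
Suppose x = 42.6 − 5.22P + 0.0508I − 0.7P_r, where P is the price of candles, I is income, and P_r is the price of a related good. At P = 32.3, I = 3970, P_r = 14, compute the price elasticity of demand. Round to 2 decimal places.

Substituting, x = 42.6 − 5.22(32.3) + 0.0508(3970) − 0.7(14) = 42.6 − 168.606 + 201.676 − 9.8 = 65.87.
∂x/∂P = −5.22, so E_p = (−5.22)·(32.3/65.87) ≈ -2.56.
|E_p| > 1: demand is elastic.

-2.56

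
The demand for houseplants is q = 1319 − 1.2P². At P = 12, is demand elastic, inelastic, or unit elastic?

At P = 12, q = 1146.2.
dq/dP = −2·1.2·P = −28.8.
Point elasticity E = (dq/dP)·(P/q) = -28.8 × 12/1146.2 ≈ -0.302.
|E| ≈ 0.302 < 1, so demand is inelastic.

inelastic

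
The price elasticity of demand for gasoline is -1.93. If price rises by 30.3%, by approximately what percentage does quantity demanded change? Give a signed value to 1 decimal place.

%ΔQ ≈ E × %ΔP = (-1.93) × (30.3%) ≈ -58.5%.

-58.5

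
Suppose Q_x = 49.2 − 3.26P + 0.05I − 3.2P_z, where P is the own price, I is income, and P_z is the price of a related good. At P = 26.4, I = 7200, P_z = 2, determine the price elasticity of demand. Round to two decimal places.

-0.27

First evaluate Q_x: 49.2 − 3.26(26.4) + 0.05(7200) − 3.2(2) = 49.2 − 86.064 + 360 − 6.4 = 316.736.
∂Q_x/∂P = −3.26, so E_p = (−3.26)·(26.4/316.736) ≈ -0.27.
|E_p| < 1: demand is inelastic.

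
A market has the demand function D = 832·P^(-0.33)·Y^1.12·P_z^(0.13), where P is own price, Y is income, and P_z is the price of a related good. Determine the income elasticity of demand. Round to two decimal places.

1.12

For a Cobb–Douglas (constant-elasticity) form D = A·Y^α·…, the elasticity with respect to Y equals the exponent α at every point.
Here the exponent on Y is 1.12, so the income elasticity of demand is 1.12.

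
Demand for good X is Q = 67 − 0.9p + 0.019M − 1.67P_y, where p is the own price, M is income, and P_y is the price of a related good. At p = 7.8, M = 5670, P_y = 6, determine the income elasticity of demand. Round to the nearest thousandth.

0.683

First evaluate Q: 67 − 0.9(7.8) + 0.019(5670) − 1.67(6) = 67 − 7.02 + 107.73 − 10.02 = 157.69.
∂Q/∂M = +0.019, so E_I = 0.019·(5670/157.69) ≈ 0.683.
E_I ∈ (0,1): normal good (necessity).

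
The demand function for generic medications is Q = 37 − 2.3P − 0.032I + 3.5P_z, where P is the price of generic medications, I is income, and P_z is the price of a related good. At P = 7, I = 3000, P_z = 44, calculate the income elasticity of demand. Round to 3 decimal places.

First evaluate Q: 37 − 2.3(7) − 0.032(3000) + 3.5(44) = 37 − 16.1 − 96 + 154 = 78.9.
∂Q/∂I = −0.032, so E_I = -0.032·(3000/78.9) ≈ -1.217.
E_I < 0: inferior good.

-1.217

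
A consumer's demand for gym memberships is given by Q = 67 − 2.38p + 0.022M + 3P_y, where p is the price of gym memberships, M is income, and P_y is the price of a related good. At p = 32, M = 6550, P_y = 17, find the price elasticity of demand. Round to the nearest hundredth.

Evaluating quantity at (p, M, P_y) gives Q = 67 − 2.38(32) + 0.022(6550) + 3(17) = 67 − 76.16 + 144.1 + 51 = 185.94.
∂Q/∂p = −2.38, so E_p = (−2.38)·(32/185.94) ≈ -0.41.
|E_p| < 1: demand is inelastic.

-0.41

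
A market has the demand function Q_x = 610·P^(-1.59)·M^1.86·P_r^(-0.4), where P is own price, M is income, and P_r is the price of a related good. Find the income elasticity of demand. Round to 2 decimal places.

For a Cobb–Douglas (constant-elasticity) form Q_x = A·M^α·…, the elasticity with respect to M equals the exponent α at every point.
Here the exponent on M is 1.86, so the income elasticity of demand is 1.86.

1.86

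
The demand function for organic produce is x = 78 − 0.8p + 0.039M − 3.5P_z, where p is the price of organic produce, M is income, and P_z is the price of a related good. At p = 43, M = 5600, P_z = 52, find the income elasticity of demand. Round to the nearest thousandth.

Substituting, x = 78 − 0.8(43) + 0.039(5600) − 3.5(52) = 78 − 34.4 + 218.4 − 182 = 80.
∂x/∂M = +0.039, so E_I = 0.039·(5600/80) ≈ 2.730.
E_I > 1: normal good (luxury).

2.730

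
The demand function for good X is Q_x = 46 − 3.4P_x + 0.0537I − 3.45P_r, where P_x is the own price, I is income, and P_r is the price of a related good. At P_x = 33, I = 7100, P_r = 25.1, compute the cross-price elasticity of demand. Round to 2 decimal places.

Substituting, Q_x = 46 − 3.4(33) + 0.0537(7100) − 3.45(25.1) = 46 − 112.2 + 381.27 − 86.595 = 228.475.
∂Q_x/∂P_r = −3.45, so E_xy = -3.45·(25.1/228.475) ≈ -0.38.
E_xy < 0: the goods are complements.

-0.38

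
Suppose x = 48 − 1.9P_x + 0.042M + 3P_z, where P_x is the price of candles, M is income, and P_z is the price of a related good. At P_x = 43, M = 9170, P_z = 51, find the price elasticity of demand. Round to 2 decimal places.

-0.16

x = 48 − 1.9(43) + 0.042(9170) + 3(51) = 48 − 81.7 + 385.14 + 153 = 504.44.
∂x/∂P_x = −1.9, so E_p = (−1.9)·(43/504.44) ≈ -0.16.
|E_p| < 1: demand is inelastic.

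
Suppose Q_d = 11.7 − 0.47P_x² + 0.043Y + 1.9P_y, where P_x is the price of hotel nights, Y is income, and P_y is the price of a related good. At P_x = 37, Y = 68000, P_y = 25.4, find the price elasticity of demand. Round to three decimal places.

At the given point, Q_d = 11.7 − 0.47(37)² + 0.043(68000) + 1.9(25.4) = 11.7 − 643.43 + 2924 + 48.26 = 2340.53.
∂Q_d/∂P_x = −2·0.47·P_x = -34.78, so E_p = -34.78·(37/2340.53) ≈ -0.550.
|E_p| < 1: demand is inelastic.

-0.550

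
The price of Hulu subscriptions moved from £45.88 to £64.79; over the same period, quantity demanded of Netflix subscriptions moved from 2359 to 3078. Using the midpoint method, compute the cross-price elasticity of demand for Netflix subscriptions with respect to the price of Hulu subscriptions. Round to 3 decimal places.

0.774

%ΔQ_x = (3078 − 2359)/[(2359+3078)/2] = 719/2718.5 ≈ 0.2645.
%ΔP_y = (64.79 − 45.88)/[(45.88+64.79)/2] ≈ 0.3417.
E_xy = 0.2645/0.3417 ≈ 0.774.
E_xy > 0, so Netflix subscriptions and Hulu subscriptions are substitutes.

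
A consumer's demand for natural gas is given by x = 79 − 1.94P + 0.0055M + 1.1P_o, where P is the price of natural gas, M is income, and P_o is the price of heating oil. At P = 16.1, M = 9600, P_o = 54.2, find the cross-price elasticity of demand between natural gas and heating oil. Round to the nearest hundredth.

Substituting, x = 79 − 1.94(16.1) + 0.0055(9600) + 1.1(54.2) = 79 − 31.234 + 52.8 + 59.62 = 160.186.
∂x/∂P_o = +1.1, so E_xy = 1.1·(54.2/160.186) ≈ 0.37.
E_xy > 0: the goods are substitutes.

0.37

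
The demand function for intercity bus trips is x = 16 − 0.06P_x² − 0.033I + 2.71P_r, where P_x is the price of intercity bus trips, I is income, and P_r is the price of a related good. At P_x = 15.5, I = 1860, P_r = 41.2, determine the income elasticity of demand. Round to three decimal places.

-1.184

First evaluate x: 16 − 0.06(15.5)² − 0.033(1860) + 2.71(41.2) = 16 − 14.415 − 61.38 + 111.652 = 51.857.
∂x/∂I = −0.033, so E_I = -0.033·(1860/51.857) ≈ -1.184.
E_I < 0: inferior good.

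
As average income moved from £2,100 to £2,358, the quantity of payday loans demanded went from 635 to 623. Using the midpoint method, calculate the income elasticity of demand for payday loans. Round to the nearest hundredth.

-0.16

%ΔQ = (623 − 635)/[(635+623)/2] = -12/629 ≈ -0.0191.
%ΔM = (2,358 − 2,100)/[(2,100+2,358)/2] = 258/2229 ≈ 0.1157.
E_I = %ΔQ/%ΔM ≈ -0.16.
E_I < 0: inferior good.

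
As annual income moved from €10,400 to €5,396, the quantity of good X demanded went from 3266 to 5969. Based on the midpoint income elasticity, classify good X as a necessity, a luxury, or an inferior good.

inferior

%ΔQ = (5969 − 3266)/[(3266+5969)/2] = 2703/4617.5 ≈ 0.5854.
%ΔM = (5,396 − 10,400)/[(10,400+5,396)/2] = -5004/7898 ≈ -0.6336.
E_I = %ΔQ/%ΔM ≈ -0.924.
E_I < 0: inferior good.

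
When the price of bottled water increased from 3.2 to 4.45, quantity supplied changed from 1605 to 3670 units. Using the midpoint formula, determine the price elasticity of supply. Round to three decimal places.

2.396

%Δq = (3670 − 1605)/[(1605 + 3670)/2] = 2065/2637.5 ≈ 0.7829.
%Δp = (4.45 − 3.2)/[(3.2 + 4.45)/2] = 1.25/3.825 ≈ 0.3268.
Arc elasticity E = %Δq/%Δp ≈ 0.7829/0.3268 ≈ 2.396.
|E| > 1: supply is elastic over this range.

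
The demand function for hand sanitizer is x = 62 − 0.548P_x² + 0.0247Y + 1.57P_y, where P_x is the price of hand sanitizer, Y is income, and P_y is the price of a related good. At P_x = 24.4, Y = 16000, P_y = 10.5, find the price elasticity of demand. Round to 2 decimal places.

At the given point, x = 62 − 0.548(24.4)² + 0.0247(16000) + 1.57(10.5) = 62 − 326.2573 + 395.2 + 16.485 = 147.4277.
∂x/∂P_x = −2·0.548·P_x = -26.7424, so E_p = -26.7424·(24.4/147.4277) ≈ -4.43.
|E_p| > 1: demand is elastic.

-4.43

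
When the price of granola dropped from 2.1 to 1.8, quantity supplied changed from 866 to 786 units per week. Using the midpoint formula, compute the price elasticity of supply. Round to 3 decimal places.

%ΔQ = (786 − 866)/[(866 + 786)/2] = -80/826 ≈ -0.0969.
%Δp = (1.8 − 2.1)/[(2.1 + 1.8)/2] = -0.3/1.95 ≈ -0.1538.
Arc elasticity E = %ΔQ/%Δp ≈ -0.0969/-0.1538 ≈ 0.630.
|E| < 1: supply is inelastic over this range.

0.630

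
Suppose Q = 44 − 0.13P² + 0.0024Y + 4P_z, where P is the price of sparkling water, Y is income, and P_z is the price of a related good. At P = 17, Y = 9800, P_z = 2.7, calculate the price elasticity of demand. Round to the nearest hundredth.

Evaluating quantity at (P, Y, P_z) gives Q = 44 − 0.13(17)² + 0.0024(9800) + 4(2.7) = 44 − 37.57 + 23.52 + 10.8 = 40.75.
∂Q/∂P = −2·0.13·P = -4.42, so E_p = -4.42·(17/40.75) ≈ -1.84.
|E_p| > 1: demand is elastic.

-1.84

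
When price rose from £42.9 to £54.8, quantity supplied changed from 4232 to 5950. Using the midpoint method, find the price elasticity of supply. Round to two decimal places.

1.39

%Δq = (5950 − 4232)/[(4232 + 5950)/2] = 1718/5091 ≈ 0.3375.
%Δp = (54.8 − 42.9)/[(42.9 + 54.8)/2] = 11.9/48.85 ≈ 0.2436.
Arc elasticity E = %Δq/%Δp ≈ 0.3375/0.2436 ≈ 1.39.
|E| > 1: supply is elastic over this range.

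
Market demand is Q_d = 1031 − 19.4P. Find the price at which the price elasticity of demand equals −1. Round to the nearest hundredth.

For linear demand Q_d = a − bP, E = −bP/(a − bP). |E| = 1 ⇒ bP = a − bP ⇒ P = a/(2b).
P = 1031/(2·19.4) ≈ 26.57.

26.57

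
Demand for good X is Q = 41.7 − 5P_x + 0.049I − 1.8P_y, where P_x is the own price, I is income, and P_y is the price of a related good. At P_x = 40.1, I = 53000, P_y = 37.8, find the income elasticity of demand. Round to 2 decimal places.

1.10

Evaluating quantity at (P_x, I, P_y) gives Q = 41.7 − 5(40.1) + 0.049(53000) − 1.8(37.8) = 41.7 − 200.5 + 2597 − 68.04 = 2370.16.
∂Q/∂I = +0.049, so E_I = 0.049·(53000/2370.16) ≈ 1.10.
E_I > 1: normal good (luxury).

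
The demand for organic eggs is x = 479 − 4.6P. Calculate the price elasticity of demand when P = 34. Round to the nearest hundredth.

-0.48

At P = 34, x = 322.6.
dx/dP = −4.6.
Point elasticity E = (dx/dP)·(P/x) = -4.6 × 34/322.6 ≈ -0.48.
|E| < 1, so demand is inelastic at this price.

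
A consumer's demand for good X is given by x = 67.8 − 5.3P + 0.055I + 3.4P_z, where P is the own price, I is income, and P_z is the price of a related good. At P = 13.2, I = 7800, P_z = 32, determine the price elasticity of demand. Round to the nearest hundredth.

-0.13

First evaluate x: 67.8 − 5.3(13.2) + 0.055(7800) + 3.4(32) = 67.8 − 69.96 + 429 + 108.8 = 535.64.
∂x/∂P = −5.3, so E_p = (−5.3)·(13.2/535.64) ≈ -0.13.
|E_p| < 1: demand is inelastic.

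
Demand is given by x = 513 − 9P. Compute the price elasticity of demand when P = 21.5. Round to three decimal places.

At P = 21.5, x = 319.5.
dx/dP = −9.
Point elasticity E = (dx/dP)·(P/x) = -9 × 21.5/319.5 ≈ -0.606.
|E| < 1, so demand is inelastic at this price.

-0.606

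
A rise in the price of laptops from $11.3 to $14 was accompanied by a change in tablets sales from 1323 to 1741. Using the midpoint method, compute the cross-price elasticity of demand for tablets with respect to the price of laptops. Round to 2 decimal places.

%ΔQ_x = (1741 − 1323)/[(1323+1741)/2] = 418/1532 ≈ 0.2728.
%ΔP_y = (14 − 11.3)/[(11.3+14)/2] ≈ 0.2134.
E_xy = 0.2728/0.2134 ≈ 1.28.
E_xy > 0, so tablets and laptops are substitutes.

1.28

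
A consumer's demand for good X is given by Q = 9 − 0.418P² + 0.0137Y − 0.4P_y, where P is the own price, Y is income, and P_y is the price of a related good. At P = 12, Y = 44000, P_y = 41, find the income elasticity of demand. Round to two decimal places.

At the given point, Q = 9 − 0.418(12)² + 0.0137(44000) − 0.4(41) = 9 − 60.192 + 602.8 − 16.4 = 535.208.
∂Q/∂Y = +0.0137, so E_I = 0.0137·(44000/535.208) ≈ 1.13.
E_I > 1: normal good (luxury).

1.13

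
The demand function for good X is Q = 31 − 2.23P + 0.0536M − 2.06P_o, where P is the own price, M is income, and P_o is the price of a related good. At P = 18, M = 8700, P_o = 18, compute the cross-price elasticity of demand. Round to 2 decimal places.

-0.09

Evaluating quantity at (P, M, P_o) gives Q = 31 − 2.23(18) + 0.0536(8700) − 2.06(18) = 31 − 40.14 + 466.32 − 37.08 = 420.1.
∂Q/∂P_o = −2.06, so E_xy = -2.06·(18/420.1) ≈ -0.09.
E_xy < 0: the goods are complements.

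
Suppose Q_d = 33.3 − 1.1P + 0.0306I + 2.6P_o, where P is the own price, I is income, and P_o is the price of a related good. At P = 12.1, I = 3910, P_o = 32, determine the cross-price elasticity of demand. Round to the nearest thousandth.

0.373

First evaluate Q_d: 33.3 − 1.1(12.1) + 0.0306(3910) + 2.6(32) = 33.3 − 13.31 + 119.646 + 83.2 = 222.836.
∂Q_d/∂P_o = +2.6, so E_xy = 2.6·(32/222.836) ≈ 0.373.
E_xy > 0: the goods are substitutes.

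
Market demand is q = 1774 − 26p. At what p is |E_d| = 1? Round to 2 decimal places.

For linear demand q = a − bp, E = −bp/(a − bp). |E| = 1 ⇒ bp = a − bp ⇒ p = a/(2b).
p = 1774/(2·26) ≈ 34.12.

34.12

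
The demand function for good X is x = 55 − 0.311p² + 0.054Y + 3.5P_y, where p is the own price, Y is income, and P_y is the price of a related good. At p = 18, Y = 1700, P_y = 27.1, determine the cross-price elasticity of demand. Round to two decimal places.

0.67

x = 55 − 0.311(18)² + 0.054(1700) + 3.5(27.1) = 55 − 100.764 + 91.8 + 94.85 = 140.886.
∂x/∂P_y = +3.5, so E_xy = 3.5·(27.1/140.886) ≈ 0.67.
E_xy > 0: the goods are substitutes.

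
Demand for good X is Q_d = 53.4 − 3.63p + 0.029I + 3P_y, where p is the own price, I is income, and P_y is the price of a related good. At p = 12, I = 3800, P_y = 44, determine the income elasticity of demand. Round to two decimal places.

Q_d = 53.4 − 3.63(12) + 0.029(3800) + 3(44) = 53.4 − 43.56 + 110.2 + 132 = 252.04.
∂Q_d/∂I = +0.029, so E_I = 0.029·(3800/252.04) ≈ 0.44.
E_I ∈ (0,1): normal good (necessity).

0.44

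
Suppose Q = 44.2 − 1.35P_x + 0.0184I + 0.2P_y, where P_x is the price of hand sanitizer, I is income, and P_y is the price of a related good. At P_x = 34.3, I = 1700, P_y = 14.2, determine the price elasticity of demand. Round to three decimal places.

-1.446

Evaluating quantity at (P_x, I, P_y) gives Q = 44.2 − 1.35(34.3) + 0.0184(1700) + 0.2(14.2) = 44.2 − 46.305 + 31.28 + 2.84 = 32.015.
∂Q/∂P_x = −1.35, so E_p = (−1.35)·(34.3/32.015) ≈ -1.446.
|E_p| > 1: demand is elastic.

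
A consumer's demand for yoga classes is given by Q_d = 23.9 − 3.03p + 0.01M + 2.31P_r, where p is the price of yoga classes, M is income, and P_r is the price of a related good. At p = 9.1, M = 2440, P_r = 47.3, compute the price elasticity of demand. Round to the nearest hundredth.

First evaluate Q_d: 23.9 − 3.03(9.1) + 0.01(2440) + 2.31(47.3) = 23.9 − 27.573 + 24.4 + 109.263 = 129.99.
∂Q_d/∂p = −3.03, so E_p = (−3.03)·(9.1/129.99) ≈ -0.21.
|E_p| < 1: demand is inelastic.

-0.21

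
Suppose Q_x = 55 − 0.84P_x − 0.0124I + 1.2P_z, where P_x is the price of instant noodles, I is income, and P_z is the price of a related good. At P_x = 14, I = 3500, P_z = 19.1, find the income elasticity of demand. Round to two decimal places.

Q_x = 55 − 0.84(14) − 0.0124(3500) + 1.2(19.1) = 55 − 11.76 − 43.4 + 22.92 = 22.76.
∂Q_x/∂I = −0.0124, so E_I = -0.0124·(3500/22.76) ≈ -1.91.
E_I < 0: inferior good.

-1.91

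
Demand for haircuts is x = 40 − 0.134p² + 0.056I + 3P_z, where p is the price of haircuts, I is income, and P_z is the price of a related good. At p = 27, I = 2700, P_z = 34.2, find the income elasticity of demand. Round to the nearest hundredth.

0.77

x = 40 − 0.134(27)² + 0.056(2700) + 3(34.2) = 40 − 97.686 + 151.2 + 102.6 = 196.114.
∂x/∂I = +0.056, so E_I = 0.056·(2700/196.114) ≈ 0.77.
E_I ∈ (0,1): normal good (necessity).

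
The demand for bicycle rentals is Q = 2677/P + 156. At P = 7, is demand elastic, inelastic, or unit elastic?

At P = 7, Q = 538.4286.
dQ/dP = −2677/P² = −54.6327.
Point elasticity E = (dQ/dP)·(P/Q) = -54.6327 × 7/538.4286 ≈ -0.710.
|E| ≈ 0.710 < 1, so demand is inelastic.

inelastic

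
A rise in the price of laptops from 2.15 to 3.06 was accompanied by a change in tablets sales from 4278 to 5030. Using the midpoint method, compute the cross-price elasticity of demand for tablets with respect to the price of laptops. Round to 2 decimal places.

%ΔQ_x = (5030 − 4278)/[(4278+5030)/2] = 752/4654 ≈ 0.1616.
%ΔP_y = (3.06 − 2.15)/[(2.15+3.06)/2] ≈ 0.3493.
E_xy = 0.1616/0.3493 ≈ 0.46.
E_xy > 0, so tablets and laptops are substitutes.

0.46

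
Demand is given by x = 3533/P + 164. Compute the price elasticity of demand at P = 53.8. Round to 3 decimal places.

At P = 53.8, x = 229.6691.
dx/dP = −3533/P² = −1.2206.
Point elasticity E = (dx/dP)·(P/x) = -1.2206 × 53.8/229.6691 ≈ -0.286.
|E| < 1, so demand is inelastic at this price.

-0.286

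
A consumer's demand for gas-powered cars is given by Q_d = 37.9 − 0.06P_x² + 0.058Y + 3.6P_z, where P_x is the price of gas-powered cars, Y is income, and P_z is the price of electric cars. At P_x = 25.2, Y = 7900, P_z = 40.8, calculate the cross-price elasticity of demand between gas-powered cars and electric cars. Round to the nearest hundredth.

0.24

Evaluating quantity at (P_x, Y, P_z) gives Q_d = 37.9 − 0.06(25.2)² + 0.058(7900) + 3.6(40.8) = 37.9 − 38.1024 + 458.2 + 146.88 = 604.8776.
∂Q_d/∂P_z = +3.6, so E_xy = 3.6·(40.8/604.8776) ≈ 0.24.
E_xy > 0: the goods are substitutes.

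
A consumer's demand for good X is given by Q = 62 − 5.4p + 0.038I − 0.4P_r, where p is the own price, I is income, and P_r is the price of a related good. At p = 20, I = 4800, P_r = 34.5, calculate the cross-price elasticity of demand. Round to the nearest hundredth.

-0.11

Q = 62 − 5.4(20) + 0.038(4800) − 0.4(34.5) = 62 − 108 + 182.4 − 13.8 = 122.6.
∂Q/∂P_r = −0.4, so E_xy = -0.4·(34.5/122.6) ≈ -0.11.
E_xy < 0: the goods are complements.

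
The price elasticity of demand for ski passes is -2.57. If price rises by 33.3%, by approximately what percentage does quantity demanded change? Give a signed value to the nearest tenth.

%ΔQ ≈ E × %ΔP = (-2.57) × (33.3%) ≈ -85.6%.

-85.6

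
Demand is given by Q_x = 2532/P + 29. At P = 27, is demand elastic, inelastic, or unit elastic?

At P = 27, Q_x = 122.7778.
dQ_x/dP = −2532/P² = −3.4733.
Point elasticity E = (dQ_x/dP)·(P/Q_x) = -3.4733 × 27/122.7778 ≈ -0.764.
|E| ≈ 0.764 < 1, so demand is inelastic.

inelastic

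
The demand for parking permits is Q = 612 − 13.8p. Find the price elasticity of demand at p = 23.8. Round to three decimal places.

-1.158

At p = 23.8, Q = 283.56.
dQ/dp = −13.8.
Point elasticity E = (dQ/dp)·(p/Q) = -13.8 × 23.8/283.56 ≈ -1.158.
|E| > 1, so demand is elastic at this price.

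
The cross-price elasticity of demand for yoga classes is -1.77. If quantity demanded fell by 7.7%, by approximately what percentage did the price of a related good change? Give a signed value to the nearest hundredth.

4.35

%ΔQ ≈ E × %ΔP_y ⇒ %ΔP_y = %ΔQ / E = (-7.7%)/(-1.77) ≈ 4.35%.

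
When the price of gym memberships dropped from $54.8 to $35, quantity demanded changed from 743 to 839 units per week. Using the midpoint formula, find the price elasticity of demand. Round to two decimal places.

-0.28

%Δq = (839 − 743)/[(743 + 839)/2] = 96/791 ≈ 0.1214.
%ΔP = (35 − 54.8)/[(54.8 + 35)/2] = -19.8/44.9 ≈ -0.4410.
Arc elasticity E = %Δq/%ΔP ≈ 0.1214/-0.4410 ≈ -0.28.
|E| < 1: demand is inelastic over this range.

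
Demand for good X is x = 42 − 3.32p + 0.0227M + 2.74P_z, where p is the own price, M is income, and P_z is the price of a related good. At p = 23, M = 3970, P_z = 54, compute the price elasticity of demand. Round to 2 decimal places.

Substituting, x = 42 − 3.32(23) + 0.0227(3970) + 2.74(54) = 42 − 76.36 + 90.119 + 147.96 = 203.719.
∂x/∂p = −3.32, so E_p = (−3.32)·(23/203.719) ≈ -0.37.
|E_p| < 1: demand is inelastic.

-0.37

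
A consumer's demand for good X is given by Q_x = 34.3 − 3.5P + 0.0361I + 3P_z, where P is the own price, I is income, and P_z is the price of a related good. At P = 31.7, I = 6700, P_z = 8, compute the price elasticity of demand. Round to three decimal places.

-0.586

At the given point, Q_x = 34.3 − 3.5(31.7) + 0.0361(6700) + 3(8) = 34.3 − 110.95 + 241.87 + 24 = 189.22.
∂Q_x/∂P = −3.5, so E_p = (−3.5)·(31.7/189.22) ≈ -0.586.
|E_p| < 1: demand is inelastic.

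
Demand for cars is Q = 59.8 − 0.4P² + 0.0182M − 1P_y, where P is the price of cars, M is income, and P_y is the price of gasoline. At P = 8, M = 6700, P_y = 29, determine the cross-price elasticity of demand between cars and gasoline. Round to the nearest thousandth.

At the given point, Q = 59.8 − 0.4(8)² + 0.0182(6700) − 1(29) = 59.8 − 25.6 + 121.94 − 29 = 127.14.
∂Q/∂P_y = −1, so E_xy = -1·(29/127.14) ≈ -0.228.
E_xy < 0: the goods are complements.

-0.228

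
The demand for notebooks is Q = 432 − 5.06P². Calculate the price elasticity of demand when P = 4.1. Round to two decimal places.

-0.49

At P = 4.1, Q = 346.9414.
dQ/dP = −2·5.06·P = −41.492.
Point elasticity E = (dQ/dP)·(P/Q) = -41.492 × 4.1/346.9414 ≈ -0.49.
|E| < 1, so demand is inelastic at this price.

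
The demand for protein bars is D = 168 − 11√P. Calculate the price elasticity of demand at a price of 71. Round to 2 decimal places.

-0.62

At P = 71, D = 75.3124.
dD/dP = −11/(2√P) = −11/(2·8.4261).
Point elasticity E = (dD/dP)·(P/D) = -0.6527 × 71/75.3124 ≈ -0.62.
|E| < 1, so demand is inelastic at this price.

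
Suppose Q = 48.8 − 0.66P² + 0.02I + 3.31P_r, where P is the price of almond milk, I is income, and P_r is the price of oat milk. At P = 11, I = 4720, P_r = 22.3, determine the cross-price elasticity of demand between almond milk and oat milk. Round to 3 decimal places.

0.538

At the given point, Q = 48.8 − 0.66(11)² + 0.02(4720) + 3.31(22.3) = 48.8 − 79.86 + 94.4 + 73.813 = 137.153.
∂Q/∂P_r = +3.31, so E_xy = 3.31·(22.3/137.153) ≈ 0.538.
E_xy > 0: the goods are substitutes.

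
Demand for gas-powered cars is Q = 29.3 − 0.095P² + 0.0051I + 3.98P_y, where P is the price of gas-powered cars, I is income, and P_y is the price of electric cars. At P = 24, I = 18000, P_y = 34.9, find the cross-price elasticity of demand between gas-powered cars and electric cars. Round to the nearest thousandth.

First evaluate Q: 29.3 − 0.095(24)² + 0.0051(18000) + 3.98(34.9) = 29.3 − 54.72 + 91.8 + 138.902 = 205.282.
∂Q/∂P_y = +3.98, so E_xy = 3.98·(34.9/205.282) ≈ 0.677.
E_xy > 0: the goods are substitutes.

0.677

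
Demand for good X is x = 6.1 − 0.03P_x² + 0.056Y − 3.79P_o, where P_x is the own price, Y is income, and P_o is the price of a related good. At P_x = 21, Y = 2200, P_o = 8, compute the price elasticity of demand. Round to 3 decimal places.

Substituting, x = 6.1 − 0.03(21)² + 0.056(2200) − 3.79(8) = 6.1 − 13.23 + 123.2 − 30.32 = 85.75.
∂x/∂P_x = −2·0.03·P_x = -1.26, so E_p = -1.26·(21/85.75) ≈ -0.309.
|E_p| < 1: demand is inelastic.

-0.309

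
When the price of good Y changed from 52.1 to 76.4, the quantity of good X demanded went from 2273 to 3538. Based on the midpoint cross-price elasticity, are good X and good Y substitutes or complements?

%ΔQ_x = (3538 − 2273)/[(2273+3538)/2] = 1265/2905.5 ≈ 0.4354.
%ΔP_y = (76.4 − 52.1)/[(52.1+76.4)/2] ≈ 0.3782.
E_xy = 0.4354/0.3782 ≈ 1.151.
E_xy > 0, so the goods are substitutes.

substitutes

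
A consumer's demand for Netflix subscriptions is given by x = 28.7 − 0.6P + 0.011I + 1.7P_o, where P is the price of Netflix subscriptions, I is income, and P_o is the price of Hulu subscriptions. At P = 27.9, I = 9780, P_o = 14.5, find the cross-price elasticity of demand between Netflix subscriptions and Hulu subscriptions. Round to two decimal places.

At the given point, x = 28.7 − 0.6(27.9) + 0.011(9780) + 1.7(14.5) = 28.7 − 16.74 + 107.58 + 24.65 = 144.19.
∂x/∂P_o = +1.7, so E_xy = 1.7·(14.5/144.19) ≈ 0.17.
E_xy > 0: the goods are substitutes.

0.17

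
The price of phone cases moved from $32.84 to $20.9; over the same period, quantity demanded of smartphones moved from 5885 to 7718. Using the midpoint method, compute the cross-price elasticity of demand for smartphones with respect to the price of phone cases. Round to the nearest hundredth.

-0.61

%ΔQ_x = (7718 − 5885)/[(5885+7718)/2] = 1833/6801.5 ≈ 0.2695.
%ΔP_y = (20.9 − 32.84)/[(32.84+20.9)/2] ≈ -0.4444.
E_xy = 0.2695/-0.4444 ≈ -0.61.
E_xy < 0, so smartphones and phone cases are complements.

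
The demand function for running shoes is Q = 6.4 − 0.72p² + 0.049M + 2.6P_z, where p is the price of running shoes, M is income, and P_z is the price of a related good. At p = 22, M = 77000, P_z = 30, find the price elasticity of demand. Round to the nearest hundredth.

First evaluate Q: 6.4 − 0.72(22)² + 0.049(77000) + 2.6(30) = 6.4 − 348.48 + 3773 + 78 = 3508.92.
∂Q/∂p = −2·0.72·p = -31.68, so E_p = -31.68·(22/3508.92) ≈ -0.20.
|E_p| < 1: demand is inelastic.

-0.20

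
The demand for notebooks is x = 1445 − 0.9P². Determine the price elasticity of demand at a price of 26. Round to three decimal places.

-1.454

At P = 26, x = 836.6.
dx/dP = −2·0.9·P = −46.8.
Point elasticity E = (dx/dP)·(P/x) = -46.8 × 26/836.6 ≈ -1.454.
|E| > 1, so demand is elastic at this price.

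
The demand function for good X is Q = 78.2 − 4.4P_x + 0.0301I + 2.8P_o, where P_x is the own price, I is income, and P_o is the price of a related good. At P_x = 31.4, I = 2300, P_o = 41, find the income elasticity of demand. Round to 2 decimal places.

0.56

At the given point, Q = 78.2 − 4.4(31.4) + 0.0301(2300) + 2.8(41) = 78.2 − 138.16 + 69.23 + 114.8 = 124.07.
∂Q/∂I = +0.0301, so E_I = 0.0301·(2300/124.07) ≈ 0.56.
E_I ∈ (0,1): normal good (necessity).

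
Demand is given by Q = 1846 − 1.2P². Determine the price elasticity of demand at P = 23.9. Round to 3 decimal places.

-1.181

At P = 23.9, Q = 1160.548.
dQ/dP = −2·1.2·P = −57.36.
Point elasticity E = (dQ/dP)·(P/Q) = -57.36 × 23.9/1160.548 ≈ -1.181.
|E| > 1, so demand is elastic at this price.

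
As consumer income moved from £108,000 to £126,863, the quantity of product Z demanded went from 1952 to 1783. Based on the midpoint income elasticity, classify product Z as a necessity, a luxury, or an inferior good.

%ΔQ = (1783 − 1952)/[(1952+1783)/2] = -169/1867.5 ≈ -0.0905.
%ΔI = (126,863 − 108,000)/[(108,000+126,863)/2] = 18863/117431.5 ≈ 0.1606.
E_I = %ΔQ/%ΔI ≈ -0.563.
E_I < 0: inferior good.

inferior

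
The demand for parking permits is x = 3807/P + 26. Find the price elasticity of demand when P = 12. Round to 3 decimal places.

At P = 12, x = 343.25.
dx/dP = −3807/P² = −26.4375.
Point elasticity E = (dx/dP)·(P/x) = -26.4375 × 12/343.25 ≈ -0.924.
|E| < 1, so demand is inelastic at this price.

-0.924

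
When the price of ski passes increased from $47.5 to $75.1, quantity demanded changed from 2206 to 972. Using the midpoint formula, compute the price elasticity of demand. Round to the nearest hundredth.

-1.72

%ΔQ = (972 − 2206)/[(2206 + 972)/2] = -1234/1589 ≈ -0.7766.
%Δp = (75.1 − 47.5)/[(47.5 + 75.1)/2] = 27.6/61.3 ≈ 0.4502.
Arc elasticity E = %ΔQ/%Δp ≈ -0.7766/0.4502 ≈ -1.72.
|E| > 1: demand is elastic over this range.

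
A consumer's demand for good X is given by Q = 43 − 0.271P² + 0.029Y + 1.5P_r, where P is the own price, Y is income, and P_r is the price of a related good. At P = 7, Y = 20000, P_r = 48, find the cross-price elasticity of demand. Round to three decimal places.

0.106

Q = 43 − 0.271(7)² + 0.029(20000) + 1.5(48) = 43 − 13.279 + 580 + 72 = 681.721.
∂Q/∂P_r = +1.5, so E_xy = 1.5·(48/681.721) ≈ 0.106.
E_xy > 0: the goods are substitutes.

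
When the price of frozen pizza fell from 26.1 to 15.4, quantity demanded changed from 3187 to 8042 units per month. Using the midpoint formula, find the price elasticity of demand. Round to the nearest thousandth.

-1.677

%ΔQ = (8042 − 3187)/[(3187 + 8042)/2] = 4855/5614.5 ≈ 0.8647.
%ΔP = (15.4 − 26.1)/[(26.1 + 15.4)/2] = -10.7/20.75 ≈ -0.5157.
Arc elasticity E = %ΔQ/%ΔP ≈ 0.8647/-0.5157 ≈ -1.677.
|E| > 1: demand is elastic over this range.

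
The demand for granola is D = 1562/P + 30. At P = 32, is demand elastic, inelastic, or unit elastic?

At P = 32, D = 78.8125.
dD/dP = −1562/P² = −1.5254.
Point elasticity E = (dD/dP)·(P/D) = -1.5254 × 32/78.8125 ≈ -0.619.
|E| ≈ 0.619 < 1, so demand is inelastic.

inelastic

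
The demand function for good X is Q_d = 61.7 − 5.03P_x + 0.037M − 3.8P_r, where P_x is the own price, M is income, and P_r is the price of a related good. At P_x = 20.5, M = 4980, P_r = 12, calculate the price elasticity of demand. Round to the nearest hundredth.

At the given point, Q_d = 61.7 − 5.03(20.5) + 0.037(4980) − 3.8(12) = 61.7 − 103.115 + 184.26 − 45.6 = 97.245.
∂Q_d/∂P_x = −5.03, so E_p = (−5.03)·(20.5/97.245) ≈ -1.06.
|E_p| > 1: demand is elastic.

-1.06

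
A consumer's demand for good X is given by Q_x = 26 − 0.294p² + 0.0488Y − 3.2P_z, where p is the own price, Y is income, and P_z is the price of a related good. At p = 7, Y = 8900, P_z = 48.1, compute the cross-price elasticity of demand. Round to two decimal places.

-0.53

At the given point, Q_x = 26 − 0.294(7)² + 0.0488(8900) − 3.2(48.1) = 26 − 14.406 + 434.32 − 153.92 = 291.994.
∂Q_x/∂P_z = −3.2, so E_xy = -3.2·(48.1/291.994) ≈ -0.53.
E_xy < 0: the goods are complements.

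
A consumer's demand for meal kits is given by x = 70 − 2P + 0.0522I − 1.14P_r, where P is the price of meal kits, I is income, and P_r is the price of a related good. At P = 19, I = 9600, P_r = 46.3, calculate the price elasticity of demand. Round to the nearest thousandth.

First evaluate x: 70 − 2(19) + 0.0522(9600) − 1.14(46.3) = 70 − 38 + 501.12 − 52.782 = 480.338.
∂x/∂P = −2, so E_p = (−2)·(19/480.338) ≈ -0.079.
|E_p| < 1: demand is inelastic.

-0.079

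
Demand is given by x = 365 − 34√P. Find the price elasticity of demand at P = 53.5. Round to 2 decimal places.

At P = 53.5, x = 116.3114.
dx/dP = −34/(2√P) = −34/(2·7.3144).
Point elasticity E = (dx/dP)·(P/x) = -2.3242 × 53.5/116.3114 ≈ -1.07.
|E| > 1, so demand is elastic at this price.

-1.07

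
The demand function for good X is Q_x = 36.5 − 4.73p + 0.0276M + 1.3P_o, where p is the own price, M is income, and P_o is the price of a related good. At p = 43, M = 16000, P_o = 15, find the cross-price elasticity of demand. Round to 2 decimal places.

0.07

Q_x = 36.5 − 4.73(43) + 0.0276(16000) + 1.3(15) = 36.5 − 203.39 + 441.6 + 19.5 = 294.21.
∂Q_x/∂P_o = +1.3, so E_xy = 1.3·(15/294.21) ≈ 0.07.
E_xy > 0: the goods are substitutes.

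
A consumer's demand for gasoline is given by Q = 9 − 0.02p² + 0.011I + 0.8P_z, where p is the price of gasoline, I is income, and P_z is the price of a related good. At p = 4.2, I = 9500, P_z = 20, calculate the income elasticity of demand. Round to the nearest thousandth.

0.809

Evaluating quantity at (p, I, P_z) gives Q = 9 − 0.02(4.2)² + 0.011(9500) + 0.8(20) = 9 − 0.3528 + 104.5 + 16 = 129.1472.
∂Q/∂I = +0.011, so E_I = 0.011·(9500/129.1472) ≈ 0.809.
E_I ∈ (0,1): normal good (necessity).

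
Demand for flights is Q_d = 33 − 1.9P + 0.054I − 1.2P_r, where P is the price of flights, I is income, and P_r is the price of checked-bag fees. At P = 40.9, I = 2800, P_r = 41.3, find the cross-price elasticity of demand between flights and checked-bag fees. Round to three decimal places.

First evaluate Q_d: 33 − 1.9(40.9) + 0.054(2800) − 1.2(41.3) = 33 − 77.71 + 151.2 − 49.56 = 56.93.
∂Q_d/∂P_r = −1.2, so E_xy = -1.2·(41.3/56.93) ≈ -0.871.
E_xy < 0: the goods are complements.

-0.871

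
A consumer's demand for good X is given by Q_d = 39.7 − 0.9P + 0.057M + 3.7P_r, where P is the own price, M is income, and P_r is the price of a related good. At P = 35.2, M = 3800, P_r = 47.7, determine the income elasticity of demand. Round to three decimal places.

At the given point, Q_d = 39.7 − 0.9(35.2) + 0.057(3800) + 3.7(47.7) = 39.7 − 31.68 + 216.6 + 176.49 = 401.11.
∂Q_d/∂M = +0.057, so E_I = 0.057·(3800/401.11) ≈ 0.540.
E_I ∈ (0,1): normal good (necessity).

0.540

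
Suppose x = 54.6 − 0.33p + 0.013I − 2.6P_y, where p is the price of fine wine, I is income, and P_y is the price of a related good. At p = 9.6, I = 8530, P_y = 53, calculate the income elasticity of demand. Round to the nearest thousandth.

x = 54.6 − 0.33(9.6) + 0.013(8530) − 2.6(53) = 54.6 − 3.168 + 110.89 − 137.8 = 24.522.
∂x/∂I = +0.013, so E_I = 0.013·(8530/24.522) ≈ 4.522.
E_I > 1: normal good (luxury).

4.522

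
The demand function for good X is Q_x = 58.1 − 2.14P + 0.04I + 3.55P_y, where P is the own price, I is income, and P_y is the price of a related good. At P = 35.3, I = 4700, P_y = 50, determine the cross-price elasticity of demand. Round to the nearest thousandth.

First evaluate Q_x: 58.1 − 2.14(35.3) + 0.04(4700) + 3.55(50) = 58.1 − 75.542 + 188 + 177.5 = 348.058.
∂Q_x/∂P_y = +3.55, so E_xy = 3.55·(50/348.058) ≈ 0.510.
E_xy > 0: the goods are substitutes.

0.510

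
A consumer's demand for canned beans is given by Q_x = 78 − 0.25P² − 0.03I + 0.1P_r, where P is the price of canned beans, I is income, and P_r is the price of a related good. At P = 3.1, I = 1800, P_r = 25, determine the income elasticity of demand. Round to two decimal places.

-2.24

Q_x = 78 − 0.25(3.1)² − 0.03(1800) + 0.1(25) = 78 − 2.4025 − 54 + 2.5 = 24.0975.
∂Q_x/∂I = −0.03, so E_I = -0.03·(1800/24.0975) ≈ -2.24.
E_I < 0: inferior good.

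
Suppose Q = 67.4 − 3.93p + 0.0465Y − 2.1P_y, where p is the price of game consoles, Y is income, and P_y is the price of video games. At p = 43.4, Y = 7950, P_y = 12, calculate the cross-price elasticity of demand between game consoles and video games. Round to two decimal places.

Q = 67.4 − 3.93(43.4) + 0.0465(7950) − 2.1(12) = 67.4 − 170.562 + 369.675 − 25.2 = 241.313.
∂Q/∂P_y = −2.1, so E_xy = -2.1·(12/241.313) ≈ -0.10.
E_xy < 0: the goods are complements.

-0.10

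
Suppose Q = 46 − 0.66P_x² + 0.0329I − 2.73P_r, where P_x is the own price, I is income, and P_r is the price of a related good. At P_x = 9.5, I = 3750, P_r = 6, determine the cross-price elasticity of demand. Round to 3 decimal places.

-0.175

Substituting, Q = 46 − 0.66(9.5)² + 0.0329(3750) − 2.73(6) = 46 − 59.565 + 123.375 − 16.38 = 93.43.
∂Q/∂P_r = −2.73, so E_xy = -2.73·(6/93.43) ≈ -0.175.
E_xy < 0: the goods are complements.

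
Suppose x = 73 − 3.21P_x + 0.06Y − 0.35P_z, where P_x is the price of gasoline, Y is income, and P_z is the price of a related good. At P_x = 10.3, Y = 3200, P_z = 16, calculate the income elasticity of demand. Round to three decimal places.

0.848

At the given point, x = 73 − 3.21(10.3) + 0.06(3200) − 0.35(16) = 73 − 33.063 + 192 − 5.6 = 226.337.
∂x/∂Y = +0.06, so E_I = 0.06·(3200/226.337) ≈ 0.848.
E_I ∈ (0,1): normal good (necessity).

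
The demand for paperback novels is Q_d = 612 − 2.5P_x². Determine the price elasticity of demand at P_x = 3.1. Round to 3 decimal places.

-0.082

At P_x = 3.1, Q_d = 587.975.
dQ_d/dP_x = −2·2.5·P_x = −15.5.
Point elasticity E = (dQ_d/dP_x)·(P_x/Q_d) = -15.5 × 3.1/587.975 ≈ -0.082.
|E| < 1, so demand is inelastic at this price.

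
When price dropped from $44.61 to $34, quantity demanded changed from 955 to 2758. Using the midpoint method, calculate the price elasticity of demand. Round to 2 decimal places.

%Δq = (2758 − 955)/[(955 + 2758)/2] = 1803/1856.5 ≈ 0.9712.
%ΔP = (34 − 44.61)/[(44.61 + 34)/2] = -10.61/39.305 ≈ -0.2699.
Arc elasticity E = %Δq/%ΔP ≈ 0.9712/-0.2699 ≈ -3.60.
|E| > 1: demand is elastic over this range.

-3.60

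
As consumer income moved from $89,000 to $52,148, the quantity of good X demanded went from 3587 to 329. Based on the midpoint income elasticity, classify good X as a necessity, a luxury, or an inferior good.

%ΔQ = (329 − 3587)/[(3587+329)/2] = -3258/1958 ≈ -1.6639.
%ΔY = (52,148 − 89,000)/[(89,000+52,148)/2] = -36852/70574 ≈ -0.5222.
E_I = %ΔQ/%ΔY ≈ 3.187.
E_I > 1: normal good (luxury).

luxury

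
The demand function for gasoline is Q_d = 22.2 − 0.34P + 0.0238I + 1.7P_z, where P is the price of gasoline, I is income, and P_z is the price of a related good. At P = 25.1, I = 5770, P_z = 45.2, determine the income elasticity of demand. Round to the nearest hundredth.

Evaluating quantity at (P, I, P_z) gives Q_d = 22.2 − 0.34(25.1) + 0.0238(5770) + 1.7(45.2) = 22.2 − 8.534 + 137.326 + 76.84 = 227.832.
∂Q_d/∂I = +0.0238, so E_I = 0.0238·(5770/227.832) ≈ 0.60.
E_I ∈ (0,1): normal good (necessity).

0.60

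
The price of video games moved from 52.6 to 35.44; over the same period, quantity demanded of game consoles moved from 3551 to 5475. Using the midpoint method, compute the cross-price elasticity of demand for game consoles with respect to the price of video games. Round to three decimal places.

%ΔQ_x = (5475 − 3551)/[(3551+5475)/2] = 1924/4513 ≈ 0.4263.
%ΔP_y = (35.44 − 52.6)/[(52.6+35.44)/2] ≈ -0.3898.
E_xy = 0.4263/-0.3898 ≈ -1.094.
E_xy < 0, so game consoles and video games are complements.

-1.094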